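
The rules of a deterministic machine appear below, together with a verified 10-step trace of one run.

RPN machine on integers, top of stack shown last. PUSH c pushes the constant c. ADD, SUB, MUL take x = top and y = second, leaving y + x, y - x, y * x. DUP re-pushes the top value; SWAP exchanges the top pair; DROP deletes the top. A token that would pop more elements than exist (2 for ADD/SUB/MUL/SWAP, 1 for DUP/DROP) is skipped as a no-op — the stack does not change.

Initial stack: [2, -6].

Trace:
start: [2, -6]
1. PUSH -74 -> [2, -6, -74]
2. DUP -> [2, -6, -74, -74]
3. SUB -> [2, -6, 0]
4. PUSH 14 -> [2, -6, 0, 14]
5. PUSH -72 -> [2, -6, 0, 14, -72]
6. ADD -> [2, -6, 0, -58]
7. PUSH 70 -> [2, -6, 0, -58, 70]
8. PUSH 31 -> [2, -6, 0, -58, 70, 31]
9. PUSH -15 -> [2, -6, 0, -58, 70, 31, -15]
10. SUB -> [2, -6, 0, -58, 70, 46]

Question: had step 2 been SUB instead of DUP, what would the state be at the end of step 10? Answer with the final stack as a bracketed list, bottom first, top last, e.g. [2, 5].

(re-executing from step 2 with the substitution; state before step 2: [2, -6, -74])
2. SUB -> [2, 68]
3. SUB -> [-66]
4. PUSH 14 -> [-66, 14]
5. PUSH -72 -> [-66, 14, -72]
6. ADD -> [-66, -58]
7. PUSH 70 -> [-66, -58, 70]
8. PUSH 31 -> [-66, -58, 70, 31]
9. PUSH -15 -> [-66, -58, 70, 31, -15]
10. SUB -> [-66, -58, 70, 46]

[-66, -58, 70, 46]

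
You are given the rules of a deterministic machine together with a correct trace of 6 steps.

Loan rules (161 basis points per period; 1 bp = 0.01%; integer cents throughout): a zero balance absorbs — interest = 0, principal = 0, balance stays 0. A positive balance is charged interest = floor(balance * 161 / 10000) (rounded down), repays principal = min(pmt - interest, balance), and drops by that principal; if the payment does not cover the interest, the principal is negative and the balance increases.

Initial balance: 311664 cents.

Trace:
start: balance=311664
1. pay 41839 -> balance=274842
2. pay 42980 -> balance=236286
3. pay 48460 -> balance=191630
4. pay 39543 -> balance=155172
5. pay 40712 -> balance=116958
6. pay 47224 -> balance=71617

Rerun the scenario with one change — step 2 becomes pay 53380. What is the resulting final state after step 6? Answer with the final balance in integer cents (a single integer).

60530

(re-executing from step 2 with the substitution; state before step 2: balance=274842)
2. pay 53380 -> balance=225886
3. pay 48460 -> balance=181062
4. pay 39543 -> balance=144434
5. pay 40712 -> balance=106047
6. pay 47224 -> balance=60530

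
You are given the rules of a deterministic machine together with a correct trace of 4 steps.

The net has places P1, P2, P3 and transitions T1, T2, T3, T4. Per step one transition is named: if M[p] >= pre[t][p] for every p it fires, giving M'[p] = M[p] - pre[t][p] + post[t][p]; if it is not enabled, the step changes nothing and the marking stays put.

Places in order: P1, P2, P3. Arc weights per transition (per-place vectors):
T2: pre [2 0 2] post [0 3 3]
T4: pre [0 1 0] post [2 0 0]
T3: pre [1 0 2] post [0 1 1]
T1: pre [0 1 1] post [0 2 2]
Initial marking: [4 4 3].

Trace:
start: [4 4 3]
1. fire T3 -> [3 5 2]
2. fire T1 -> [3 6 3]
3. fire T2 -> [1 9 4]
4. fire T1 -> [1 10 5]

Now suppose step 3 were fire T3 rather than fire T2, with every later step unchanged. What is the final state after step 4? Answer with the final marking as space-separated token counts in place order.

(re-executing from step 3 with the substitution; state before step 3: [3 6 3])
3. fire T3 -> [2 7 2]
4. fire T1 -> [2 8 3]

2 8 3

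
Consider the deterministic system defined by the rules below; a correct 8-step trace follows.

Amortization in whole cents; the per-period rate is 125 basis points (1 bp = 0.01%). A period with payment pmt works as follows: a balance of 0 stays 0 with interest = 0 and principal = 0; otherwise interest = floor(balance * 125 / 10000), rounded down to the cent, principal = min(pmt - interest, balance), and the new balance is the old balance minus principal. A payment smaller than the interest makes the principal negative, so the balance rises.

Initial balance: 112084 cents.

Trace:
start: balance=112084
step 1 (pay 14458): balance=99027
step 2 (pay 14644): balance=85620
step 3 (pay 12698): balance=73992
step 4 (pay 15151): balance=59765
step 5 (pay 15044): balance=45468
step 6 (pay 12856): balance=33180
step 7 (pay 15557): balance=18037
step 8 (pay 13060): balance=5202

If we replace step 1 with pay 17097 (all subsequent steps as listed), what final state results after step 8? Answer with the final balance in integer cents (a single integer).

2322

(re-executing from step 1 with the substitution; state before step 1: balance=112084)
step 1 (pay 17097): balance=96388
step 2 (pay 14644): balance=82948
step 3 (pay 12698): balance=71286
step 4 (pay 15151): balance=57026
step 5 (pay 15044): balance=42694
step 6 (pay 12856): balance=30371
step 7 (pay 15557): balance=15193
step 8 (pay 13060): balance=2322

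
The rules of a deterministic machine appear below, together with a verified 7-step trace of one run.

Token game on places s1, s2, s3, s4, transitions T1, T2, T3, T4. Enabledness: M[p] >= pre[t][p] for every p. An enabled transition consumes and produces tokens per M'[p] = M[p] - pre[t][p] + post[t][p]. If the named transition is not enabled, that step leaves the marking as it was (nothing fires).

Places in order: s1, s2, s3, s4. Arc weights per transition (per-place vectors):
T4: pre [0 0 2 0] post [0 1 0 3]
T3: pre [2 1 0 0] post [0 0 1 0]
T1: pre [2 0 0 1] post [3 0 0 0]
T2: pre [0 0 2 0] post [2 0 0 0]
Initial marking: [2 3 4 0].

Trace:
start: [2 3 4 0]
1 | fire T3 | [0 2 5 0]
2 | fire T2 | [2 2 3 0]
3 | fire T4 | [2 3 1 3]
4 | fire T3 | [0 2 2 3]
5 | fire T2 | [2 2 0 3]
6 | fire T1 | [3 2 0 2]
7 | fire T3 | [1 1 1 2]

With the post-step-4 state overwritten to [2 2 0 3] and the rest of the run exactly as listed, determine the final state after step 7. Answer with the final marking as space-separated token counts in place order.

1 1 1 2

state after step 4 := [2 2 0 3]
5 | fire T2 | [2 2 0 3]
6 | fire T1 | [3 2 0 2]
7 | fire T3 | [1 1 1 2]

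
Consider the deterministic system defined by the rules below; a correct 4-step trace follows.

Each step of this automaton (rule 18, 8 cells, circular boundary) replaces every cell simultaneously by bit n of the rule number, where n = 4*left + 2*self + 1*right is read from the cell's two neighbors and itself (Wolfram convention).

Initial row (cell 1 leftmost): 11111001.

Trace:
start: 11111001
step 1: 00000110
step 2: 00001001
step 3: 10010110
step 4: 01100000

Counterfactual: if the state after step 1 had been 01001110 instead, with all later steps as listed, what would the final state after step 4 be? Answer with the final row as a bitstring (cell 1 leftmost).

state after step 1 := 01001110
step 2: 10110001
step 3: 00001010
step 4: 00010001

00010001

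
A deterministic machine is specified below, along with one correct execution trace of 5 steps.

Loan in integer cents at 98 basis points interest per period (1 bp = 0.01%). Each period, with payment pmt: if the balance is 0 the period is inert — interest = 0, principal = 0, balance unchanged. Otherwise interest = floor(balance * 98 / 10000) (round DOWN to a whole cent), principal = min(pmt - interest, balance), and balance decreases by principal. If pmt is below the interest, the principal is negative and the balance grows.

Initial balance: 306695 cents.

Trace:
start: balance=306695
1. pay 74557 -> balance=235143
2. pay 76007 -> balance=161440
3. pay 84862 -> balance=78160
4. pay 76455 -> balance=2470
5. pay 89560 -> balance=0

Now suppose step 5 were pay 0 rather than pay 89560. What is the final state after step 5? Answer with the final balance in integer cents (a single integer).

2494

(re-executing from step 5 with the substitution; state before step 5: balance=2470)
5. pay 0 -> balance=2494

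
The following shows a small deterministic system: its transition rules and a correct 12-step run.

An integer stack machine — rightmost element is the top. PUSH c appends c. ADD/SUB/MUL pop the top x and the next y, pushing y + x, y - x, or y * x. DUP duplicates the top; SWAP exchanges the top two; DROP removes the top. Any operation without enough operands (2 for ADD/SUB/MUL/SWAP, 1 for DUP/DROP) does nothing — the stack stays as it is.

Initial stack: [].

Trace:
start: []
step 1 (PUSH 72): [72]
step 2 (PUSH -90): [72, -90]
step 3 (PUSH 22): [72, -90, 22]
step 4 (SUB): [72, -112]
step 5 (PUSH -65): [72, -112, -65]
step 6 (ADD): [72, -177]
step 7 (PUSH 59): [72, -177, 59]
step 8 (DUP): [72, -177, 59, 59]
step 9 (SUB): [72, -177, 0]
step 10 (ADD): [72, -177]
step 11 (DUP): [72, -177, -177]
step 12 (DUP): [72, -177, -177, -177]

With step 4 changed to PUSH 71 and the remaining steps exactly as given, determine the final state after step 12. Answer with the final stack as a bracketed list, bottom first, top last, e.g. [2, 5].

[72, -90, 22, 6, 6, 6]

(re-executing from step 4 with the substitution; state before step 4: [72, -90, 22])
step 4 (PUSH 71): [72, -90, 22, 71]
step 5 (PUSH -65): [72, -90, 22, 71, -65]
step 6 (ADD): [72, -90, 22, 6]
step 7 (PUSH 59): [72, -90, 22, 6, 59]
step 8 (DUP): [72, -90, 22, 6, 59, 59]
step 9 (SUB): [72, -90, 22, 6, 0]
step 10 (ADD): [72, -90, 22, 6]
step 11 (DUP): [72, -90, 22, 6, 6]
step 12 (DUP): [72, -90, 22, 6, 6, 6]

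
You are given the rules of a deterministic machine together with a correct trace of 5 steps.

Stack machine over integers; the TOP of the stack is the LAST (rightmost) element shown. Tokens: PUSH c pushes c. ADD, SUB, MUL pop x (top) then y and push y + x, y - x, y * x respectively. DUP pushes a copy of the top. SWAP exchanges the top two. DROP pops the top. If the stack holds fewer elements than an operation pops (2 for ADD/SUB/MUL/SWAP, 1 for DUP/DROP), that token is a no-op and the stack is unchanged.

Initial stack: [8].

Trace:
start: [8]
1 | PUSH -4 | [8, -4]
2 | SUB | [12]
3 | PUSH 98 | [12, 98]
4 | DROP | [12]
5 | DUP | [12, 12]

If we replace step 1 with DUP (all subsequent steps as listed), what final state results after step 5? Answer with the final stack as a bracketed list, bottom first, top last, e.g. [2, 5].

[0, 0]

(re-executing from step 1 with the substitution; state before step 1: [8])
1 | DUP | [8, 8]
2 | SUB | [0]
3 | PUSH 98 | [0, 98]
4 | DROP | [0]
5 | DUP | [0, 0]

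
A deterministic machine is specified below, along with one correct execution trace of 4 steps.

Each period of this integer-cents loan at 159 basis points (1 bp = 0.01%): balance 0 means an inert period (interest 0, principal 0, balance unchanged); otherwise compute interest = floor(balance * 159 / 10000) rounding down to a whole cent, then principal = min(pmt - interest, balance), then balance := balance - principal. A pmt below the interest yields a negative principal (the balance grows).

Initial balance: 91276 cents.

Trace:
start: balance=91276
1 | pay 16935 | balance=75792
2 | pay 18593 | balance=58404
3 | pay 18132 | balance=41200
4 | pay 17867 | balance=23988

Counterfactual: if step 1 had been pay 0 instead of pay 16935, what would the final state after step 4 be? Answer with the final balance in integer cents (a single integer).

41743

(re-executing from step 1 with the substitution; state before step 1: balance=91276)
1 | pay 0 | balance=92727
2 | pay 18593 | balance=75608
3 | pay 18132 | balance=58678
4 | pay 17867 | balance=41743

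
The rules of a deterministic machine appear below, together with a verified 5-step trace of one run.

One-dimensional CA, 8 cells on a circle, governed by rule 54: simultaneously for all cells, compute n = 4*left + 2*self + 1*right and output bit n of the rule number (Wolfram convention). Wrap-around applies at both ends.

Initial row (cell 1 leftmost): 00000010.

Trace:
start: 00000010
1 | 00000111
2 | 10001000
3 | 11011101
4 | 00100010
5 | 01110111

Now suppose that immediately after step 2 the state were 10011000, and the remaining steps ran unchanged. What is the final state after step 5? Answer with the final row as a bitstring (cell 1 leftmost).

state after step 2 := 10011000
3 | 11100101
4 | 00011110
5 | 00100001

00100001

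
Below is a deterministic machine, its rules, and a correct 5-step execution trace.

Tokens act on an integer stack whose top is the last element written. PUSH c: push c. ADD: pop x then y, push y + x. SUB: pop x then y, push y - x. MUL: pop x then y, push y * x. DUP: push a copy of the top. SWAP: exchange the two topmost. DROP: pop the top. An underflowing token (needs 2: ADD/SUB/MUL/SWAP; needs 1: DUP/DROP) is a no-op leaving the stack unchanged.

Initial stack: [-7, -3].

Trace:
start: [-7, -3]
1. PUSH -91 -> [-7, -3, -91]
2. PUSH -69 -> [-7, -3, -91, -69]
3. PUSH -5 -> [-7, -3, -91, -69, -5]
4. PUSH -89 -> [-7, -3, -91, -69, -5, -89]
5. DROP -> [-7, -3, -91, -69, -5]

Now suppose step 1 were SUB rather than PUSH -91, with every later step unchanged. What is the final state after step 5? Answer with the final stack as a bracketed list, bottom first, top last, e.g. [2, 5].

[-4, -69, -5]

(re-executing from step 1 with the substitution; state before step 1: [-7, -3])
1. SUB -> [-4]
2. PUSH -69 -> [-4, -69]
3. PUSH -5 -> [-4, -69, -5]
4. PUSH -89 -> [-4, -69, -5, -89]
5. DROP -> [-4, -69, -5]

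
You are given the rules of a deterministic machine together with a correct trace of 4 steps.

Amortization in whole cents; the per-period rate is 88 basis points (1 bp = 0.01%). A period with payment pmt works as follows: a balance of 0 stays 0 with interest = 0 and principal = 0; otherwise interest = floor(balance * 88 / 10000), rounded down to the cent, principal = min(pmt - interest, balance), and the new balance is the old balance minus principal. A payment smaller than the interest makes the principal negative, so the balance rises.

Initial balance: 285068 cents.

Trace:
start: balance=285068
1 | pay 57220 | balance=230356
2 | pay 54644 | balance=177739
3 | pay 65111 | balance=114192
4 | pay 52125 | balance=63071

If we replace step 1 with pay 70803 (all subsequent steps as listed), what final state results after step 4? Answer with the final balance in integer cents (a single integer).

(re-executing from step 1 with the substitution; state before step 1: balance=285068)
1 | pay 70803 | balance=216773
2 | pay 54644 | balance=164036
3 | pay 65111 | balance=100368
4 | pay 52125 | balance=49126

49126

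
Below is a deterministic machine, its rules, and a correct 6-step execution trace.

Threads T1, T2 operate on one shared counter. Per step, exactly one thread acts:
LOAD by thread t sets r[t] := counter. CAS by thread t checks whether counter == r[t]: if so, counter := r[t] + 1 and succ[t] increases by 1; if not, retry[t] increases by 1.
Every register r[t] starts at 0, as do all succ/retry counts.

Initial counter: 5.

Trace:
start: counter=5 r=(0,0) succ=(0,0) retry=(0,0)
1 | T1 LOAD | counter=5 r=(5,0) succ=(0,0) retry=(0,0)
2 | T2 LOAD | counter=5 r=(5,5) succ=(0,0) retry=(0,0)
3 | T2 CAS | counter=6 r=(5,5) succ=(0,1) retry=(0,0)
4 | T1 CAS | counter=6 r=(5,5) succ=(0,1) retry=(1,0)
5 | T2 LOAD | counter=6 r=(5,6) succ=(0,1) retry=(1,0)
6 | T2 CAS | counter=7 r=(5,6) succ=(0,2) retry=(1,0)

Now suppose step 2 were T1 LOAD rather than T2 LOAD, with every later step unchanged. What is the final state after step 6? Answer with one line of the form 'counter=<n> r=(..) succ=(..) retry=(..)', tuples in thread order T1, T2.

(re-executing from step 2 with the substitution; state before step 2: counter=5 r=(5,0) succ=(0,0) retry=(0,0))
2 | T1 LOAD | counter=5 r=(5,0) succ=(0,0) retry=(0,0)
3 | T2 CAS | counter=5 r=(5,0) succ=(0,0) retry=(0,1)
4 | T1 CAS | counter=6 r=(5,0) succ=(1,0) retry=(0,1)
5 | T2 LOAD | counter=6 r=(5,6) succ=(1,0) retry=(0,1)
6 | T2 CAS | counter=7 r=(5,6) succ=(1,1) retry=(0,1)

counter=7 r=(5,6) succ=(1,1) retry=(0,1)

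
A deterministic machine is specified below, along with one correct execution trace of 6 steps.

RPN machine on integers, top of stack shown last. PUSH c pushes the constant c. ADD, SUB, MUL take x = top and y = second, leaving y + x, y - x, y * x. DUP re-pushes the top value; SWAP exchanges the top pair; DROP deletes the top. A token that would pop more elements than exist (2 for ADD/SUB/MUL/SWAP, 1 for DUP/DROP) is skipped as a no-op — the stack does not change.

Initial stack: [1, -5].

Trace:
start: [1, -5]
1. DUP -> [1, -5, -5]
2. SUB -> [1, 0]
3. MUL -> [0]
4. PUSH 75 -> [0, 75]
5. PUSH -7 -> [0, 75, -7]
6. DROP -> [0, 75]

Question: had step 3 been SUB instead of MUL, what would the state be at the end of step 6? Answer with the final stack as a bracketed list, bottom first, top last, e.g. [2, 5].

(re-executing from step 3 with the substitution; state before step 3: [1, 0])
3. SUB -> [1]
4. PUSH 75 -> [1, 75]
5. PUSH -7 -> [1, 75, -7]
6. DROP -> [1, 75]

[1, 75]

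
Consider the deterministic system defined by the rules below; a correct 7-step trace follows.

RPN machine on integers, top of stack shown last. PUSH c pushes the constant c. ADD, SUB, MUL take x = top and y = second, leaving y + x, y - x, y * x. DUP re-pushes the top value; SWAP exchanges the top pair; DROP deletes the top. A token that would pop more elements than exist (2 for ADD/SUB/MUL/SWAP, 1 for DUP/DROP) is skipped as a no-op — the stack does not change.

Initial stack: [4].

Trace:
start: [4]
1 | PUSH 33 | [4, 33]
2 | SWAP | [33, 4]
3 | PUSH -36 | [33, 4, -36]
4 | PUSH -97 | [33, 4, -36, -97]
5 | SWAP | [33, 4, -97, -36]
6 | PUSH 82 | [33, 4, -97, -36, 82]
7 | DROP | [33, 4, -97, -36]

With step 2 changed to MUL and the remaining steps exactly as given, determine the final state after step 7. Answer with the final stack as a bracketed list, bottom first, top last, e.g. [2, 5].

(re-executing from step 2 with the substitution; state before step 2: [4, 33])
2 | MUL | [132]
3 | PUSH -36 | [132, -36]
4 | PUSH -97 | [132, -36, -97]
5 | SWAP | [132, -97, -36]
6 | PUSH 82 | [132, -97, -36, 82]
7 | DROP | [132, -97, -36]

[132, -97, -36]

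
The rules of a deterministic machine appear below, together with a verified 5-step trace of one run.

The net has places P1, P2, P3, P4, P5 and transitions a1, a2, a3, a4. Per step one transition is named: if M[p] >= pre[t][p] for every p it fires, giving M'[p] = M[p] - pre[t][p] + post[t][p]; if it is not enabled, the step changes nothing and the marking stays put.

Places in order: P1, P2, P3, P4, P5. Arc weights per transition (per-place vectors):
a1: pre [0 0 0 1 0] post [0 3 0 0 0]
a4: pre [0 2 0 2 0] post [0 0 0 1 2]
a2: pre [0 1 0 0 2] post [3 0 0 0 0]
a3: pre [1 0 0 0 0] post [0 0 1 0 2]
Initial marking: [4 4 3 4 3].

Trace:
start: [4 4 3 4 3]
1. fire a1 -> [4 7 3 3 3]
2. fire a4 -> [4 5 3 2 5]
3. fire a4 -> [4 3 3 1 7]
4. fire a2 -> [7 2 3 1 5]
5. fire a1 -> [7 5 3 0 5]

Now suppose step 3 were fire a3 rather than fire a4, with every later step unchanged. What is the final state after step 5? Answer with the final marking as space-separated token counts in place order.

6 7 4 1 5

(re-executing from step 3 with the substitution; state before step 3: [4 5 3 2 5])
3. fire a3 -> [3 5 4 2 7]
4. fire a2 -> [6 4 4 2 5]
5. fire a1 -> [6 7 4 1 5]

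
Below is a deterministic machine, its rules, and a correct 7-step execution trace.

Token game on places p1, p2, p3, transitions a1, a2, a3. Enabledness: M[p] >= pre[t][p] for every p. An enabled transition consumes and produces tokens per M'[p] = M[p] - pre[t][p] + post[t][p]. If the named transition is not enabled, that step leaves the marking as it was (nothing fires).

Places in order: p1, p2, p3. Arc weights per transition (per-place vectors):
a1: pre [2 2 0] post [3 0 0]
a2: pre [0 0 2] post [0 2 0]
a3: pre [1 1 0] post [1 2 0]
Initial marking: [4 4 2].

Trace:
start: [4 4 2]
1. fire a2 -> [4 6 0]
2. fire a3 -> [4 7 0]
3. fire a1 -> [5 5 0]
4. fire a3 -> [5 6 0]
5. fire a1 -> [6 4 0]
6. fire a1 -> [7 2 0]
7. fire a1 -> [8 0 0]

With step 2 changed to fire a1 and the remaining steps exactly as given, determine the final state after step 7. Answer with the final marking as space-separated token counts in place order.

7 1 0

(re-executing from step 2 with the substitution; state before step 2: [4 6 0])
2. fire a1 -> [5 4 0]
3. fire a1 -> [6 2 0]
4. fire a3 -> [6 3 0]
5. fire a1 -> [7 1 0]
6. fire a1 -> [7 1 0]
7. fire a1 -> [7 1 0]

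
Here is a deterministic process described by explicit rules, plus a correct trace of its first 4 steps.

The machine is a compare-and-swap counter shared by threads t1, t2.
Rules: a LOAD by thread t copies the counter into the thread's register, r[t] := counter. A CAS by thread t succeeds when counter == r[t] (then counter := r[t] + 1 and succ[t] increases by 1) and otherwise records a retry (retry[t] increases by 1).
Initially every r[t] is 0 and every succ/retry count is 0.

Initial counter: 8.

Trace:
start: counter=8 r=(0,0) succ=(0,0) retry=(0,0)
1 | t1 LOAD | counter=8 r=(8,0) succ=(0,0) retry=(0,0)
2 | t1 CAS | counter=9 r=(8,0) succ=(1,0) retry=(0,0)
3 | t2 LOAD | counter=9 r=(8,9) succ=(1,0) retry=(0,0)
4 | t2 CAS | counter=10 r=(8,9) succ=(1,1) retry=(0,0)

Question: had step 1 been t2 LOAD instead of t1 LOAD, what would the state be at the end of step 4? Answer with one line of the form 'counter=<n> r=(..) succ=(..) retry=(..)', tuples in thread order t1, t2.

(re-executing from step 1 with the substitution; state before step 1: counter=8 r=(0,0) succ=(0,0) retry=(0,0))
1 | t2 LOAD | counter=8 r=(0,8) succ=(0,0) retry=(0,0)
2 | t1 CAS | counter=8 r=(0,8) succ=(0,0) retry=(1,0)
3 | t2 LOAD | counter=8 r=(0,8) succ=(0,0) retry=(1,0)
4 | t2 CAS | counter=9 r=(0,8) succ=(0,1) retry=(1,0)

counter=9 r=(0,8) succ=(0,1) retry=(1,0)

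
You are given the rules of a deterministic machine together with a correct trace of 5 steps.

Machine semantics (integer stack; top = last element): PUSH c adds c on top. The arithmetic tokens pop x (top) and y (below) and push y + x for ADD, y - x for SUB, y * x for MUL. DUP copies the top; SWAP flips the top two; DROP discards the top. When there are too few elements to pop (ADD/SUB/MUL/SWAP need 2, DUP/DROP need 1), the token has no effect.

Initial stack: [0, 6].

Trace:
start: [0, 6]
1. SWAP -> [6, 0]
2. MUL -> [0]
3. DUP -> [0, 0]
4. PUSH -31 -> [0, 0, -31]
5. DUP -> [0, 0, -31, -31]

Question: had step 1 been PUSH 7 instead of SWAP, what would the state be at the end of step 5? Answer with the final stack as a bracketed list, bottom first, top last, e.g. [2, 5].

(re-executing from step 1 with the substitution; state before step 1: [0, 6])
1. PUSH 7 -> [0, 6, 7]
2. MUL -> [0, 42]
3. DUP -> [0, 42, 42]
4. PUSH -31 -> [0, 42, 42, -31]
5. DUP -> [0, 42, 42, -31, -31]

[0, 42, 42, -31, -31]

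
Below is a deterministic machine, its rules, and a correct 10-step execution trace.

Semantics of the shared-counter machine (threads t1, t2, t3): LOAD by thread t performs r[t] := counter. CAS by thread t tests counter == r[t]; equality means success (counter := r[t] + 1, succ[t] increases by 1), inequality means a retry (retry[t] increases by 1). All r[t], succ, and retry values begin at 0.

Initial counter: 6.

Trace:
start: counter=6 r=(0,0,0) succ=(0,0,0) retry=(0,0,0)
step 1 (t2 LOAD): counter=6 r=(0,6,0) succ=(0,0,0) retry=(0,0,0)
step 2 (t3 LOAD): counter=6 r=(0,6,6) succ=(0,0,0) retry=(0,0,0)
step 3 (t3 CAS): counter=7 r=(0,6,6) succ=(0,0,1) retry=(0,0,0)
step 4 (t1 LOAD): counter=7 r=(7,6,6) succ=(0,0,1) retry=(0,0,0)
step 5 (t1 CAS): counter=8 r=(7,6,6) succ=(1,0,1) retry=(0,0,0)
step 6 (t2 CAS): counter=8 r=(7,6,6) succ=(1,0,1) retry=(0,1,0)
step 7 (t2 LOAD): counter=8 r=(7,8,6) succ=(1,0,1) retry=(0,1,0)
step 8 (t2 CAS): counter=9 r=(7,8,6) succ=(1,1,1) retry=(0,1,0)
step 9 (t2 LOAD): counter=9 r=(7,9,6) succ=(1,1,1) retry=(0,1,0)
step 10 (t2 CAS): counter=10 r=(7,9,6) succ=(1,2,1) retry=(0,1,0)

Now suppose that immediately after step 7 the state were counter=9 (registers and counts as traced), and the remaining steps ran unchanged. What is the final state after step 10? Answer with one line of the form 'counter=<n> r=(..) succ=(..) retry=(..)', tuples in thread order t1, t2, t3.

state after step 7 := counter=9 r=(7,8,6) succ=(1,0,1) retry=(0,1,0)
step 8 (t2 CAS): counter=9 r=(7,8,6) succ=(1,0,1) retry=(0,2,0)
step 9 (t2 LOAD): counter=9 r=(7,9,6) succ=(1,0,1) retry=(0,2,0)
step 10 (t2 CAS): counter=10 r=(7,9,6) succ=(1,1,1) retry=(0,2,0)

counter=10 r=(7,9,6) succ=(1,1,1) retry=(0,2,0)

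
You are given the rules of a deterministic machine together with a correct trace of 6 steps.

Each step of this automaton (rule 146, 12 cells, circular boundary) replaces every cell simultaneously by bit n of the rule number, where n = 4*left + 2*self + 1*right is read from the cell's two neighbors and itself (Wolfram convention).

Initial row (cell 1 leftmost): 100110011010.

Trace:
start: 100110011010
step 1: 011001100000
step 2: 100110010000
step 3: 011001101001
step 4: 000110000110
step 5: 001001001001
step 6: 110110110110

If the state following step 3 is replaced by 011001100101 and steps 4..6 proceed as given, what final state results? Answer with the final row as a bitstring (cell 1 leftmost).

state after step 3 := 011001100101
step 4: 000110011000
step 5: 001001100100
step 6: 010110011010

010110011010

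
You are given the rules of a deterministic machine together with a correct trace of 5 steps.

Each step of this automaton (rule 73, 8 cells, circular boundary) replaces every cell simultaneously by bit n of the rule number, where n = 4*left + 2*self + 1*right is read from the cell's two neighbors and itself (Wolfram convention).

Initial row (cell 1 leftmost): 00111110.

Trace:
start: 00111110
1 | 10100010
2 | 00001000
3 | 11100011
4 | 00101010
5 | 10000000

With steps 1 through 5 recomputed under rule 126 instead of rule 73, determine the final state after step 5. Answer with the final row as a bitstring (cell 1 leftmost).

(re-executing steps 1..5 under rule 126; state before step 1: 00111110)
1 | 01100011
2 | 11110111
3 | 00011100
4 | 00110110
5 | 01111111

01111111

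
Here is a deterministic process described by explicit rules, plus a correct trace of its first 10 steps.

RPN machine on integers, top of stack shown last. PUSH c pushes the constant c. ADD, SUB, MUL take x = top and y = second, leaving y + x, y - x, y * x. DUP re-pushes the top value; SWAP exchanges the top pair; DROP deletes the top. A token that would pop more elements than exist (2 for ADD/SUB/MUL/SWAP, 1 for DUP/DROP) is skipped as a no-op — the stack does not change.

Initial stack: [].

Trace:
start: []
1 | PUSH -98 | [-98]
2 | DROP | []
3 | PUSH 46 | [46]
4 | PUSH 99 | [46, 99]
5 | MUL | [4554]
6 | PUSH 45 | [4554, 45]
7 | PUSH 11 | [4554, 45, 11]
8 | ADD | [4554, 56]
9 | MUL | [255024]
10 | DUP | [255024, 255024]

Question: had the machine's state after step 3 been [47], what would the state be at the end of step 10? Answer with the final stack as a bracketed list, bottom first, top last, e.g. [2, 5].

state after step 3 := [47]
4 | PUSH 99 | [47, 99]
5 | MUL | [4653]
6 | PUSH 45 | [4653, 45]
7 | PUSH 11 | [4653, 45, 11]
8 | ADD | [4653, 56]
9 | MUL | [260568]
10 | DUP | [260568, 260568]

[260568, 260568]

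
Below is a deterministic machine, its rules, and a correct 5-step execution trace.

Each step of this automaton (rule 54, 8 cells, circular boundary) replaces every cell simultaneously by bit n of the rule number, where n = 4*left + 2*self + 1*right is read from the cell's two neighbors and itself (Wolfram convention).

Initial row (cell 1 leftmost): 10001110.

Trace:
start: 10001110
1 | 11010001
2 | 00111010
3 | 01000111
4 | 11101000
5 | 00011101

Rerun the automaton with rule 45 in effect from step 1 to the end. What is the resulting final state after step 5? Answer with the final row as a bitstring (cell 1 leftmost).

(re-executing steps 1..5 under rule 45; state before step 1: 10001110)
1 | 10101001
2 | 01111001
3 | 11000001
4 | 00011101
5 | 01010011

01010011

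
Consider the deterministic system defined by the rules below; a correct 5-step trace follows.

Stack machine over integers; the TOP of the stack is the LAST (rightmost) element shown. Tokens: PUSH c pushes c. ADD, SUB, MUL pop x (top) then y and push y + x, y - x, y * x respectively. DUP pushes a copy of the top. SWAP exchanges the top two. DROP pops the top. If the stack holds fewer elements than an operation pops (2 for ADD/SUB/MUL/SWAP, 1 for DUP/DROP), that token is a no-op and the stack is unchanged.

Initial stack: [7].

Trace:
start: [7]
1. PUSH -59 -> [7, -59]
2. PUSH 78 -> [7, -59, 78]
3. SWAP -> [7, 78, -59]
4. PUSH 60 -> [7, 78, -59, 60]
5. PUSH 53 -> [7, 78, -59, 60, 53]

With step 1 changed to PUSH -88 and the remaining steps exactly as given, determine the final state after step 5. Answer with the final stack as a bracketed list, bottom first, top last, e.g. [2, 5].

[7, 78, -88, 60, 53]

(re-executing from step 1 with the substitution; state before step 1: [7])
1. PUSH -88 -> [7, -88]
2. PUSH 78 -> [7, -88, 78]
3. SWAP -> [7, 78, -88]
4. PUSH 60 -> [7, 78, -88, 60]
5. PUSH 53 -> [7, 78, -88, 60, 53]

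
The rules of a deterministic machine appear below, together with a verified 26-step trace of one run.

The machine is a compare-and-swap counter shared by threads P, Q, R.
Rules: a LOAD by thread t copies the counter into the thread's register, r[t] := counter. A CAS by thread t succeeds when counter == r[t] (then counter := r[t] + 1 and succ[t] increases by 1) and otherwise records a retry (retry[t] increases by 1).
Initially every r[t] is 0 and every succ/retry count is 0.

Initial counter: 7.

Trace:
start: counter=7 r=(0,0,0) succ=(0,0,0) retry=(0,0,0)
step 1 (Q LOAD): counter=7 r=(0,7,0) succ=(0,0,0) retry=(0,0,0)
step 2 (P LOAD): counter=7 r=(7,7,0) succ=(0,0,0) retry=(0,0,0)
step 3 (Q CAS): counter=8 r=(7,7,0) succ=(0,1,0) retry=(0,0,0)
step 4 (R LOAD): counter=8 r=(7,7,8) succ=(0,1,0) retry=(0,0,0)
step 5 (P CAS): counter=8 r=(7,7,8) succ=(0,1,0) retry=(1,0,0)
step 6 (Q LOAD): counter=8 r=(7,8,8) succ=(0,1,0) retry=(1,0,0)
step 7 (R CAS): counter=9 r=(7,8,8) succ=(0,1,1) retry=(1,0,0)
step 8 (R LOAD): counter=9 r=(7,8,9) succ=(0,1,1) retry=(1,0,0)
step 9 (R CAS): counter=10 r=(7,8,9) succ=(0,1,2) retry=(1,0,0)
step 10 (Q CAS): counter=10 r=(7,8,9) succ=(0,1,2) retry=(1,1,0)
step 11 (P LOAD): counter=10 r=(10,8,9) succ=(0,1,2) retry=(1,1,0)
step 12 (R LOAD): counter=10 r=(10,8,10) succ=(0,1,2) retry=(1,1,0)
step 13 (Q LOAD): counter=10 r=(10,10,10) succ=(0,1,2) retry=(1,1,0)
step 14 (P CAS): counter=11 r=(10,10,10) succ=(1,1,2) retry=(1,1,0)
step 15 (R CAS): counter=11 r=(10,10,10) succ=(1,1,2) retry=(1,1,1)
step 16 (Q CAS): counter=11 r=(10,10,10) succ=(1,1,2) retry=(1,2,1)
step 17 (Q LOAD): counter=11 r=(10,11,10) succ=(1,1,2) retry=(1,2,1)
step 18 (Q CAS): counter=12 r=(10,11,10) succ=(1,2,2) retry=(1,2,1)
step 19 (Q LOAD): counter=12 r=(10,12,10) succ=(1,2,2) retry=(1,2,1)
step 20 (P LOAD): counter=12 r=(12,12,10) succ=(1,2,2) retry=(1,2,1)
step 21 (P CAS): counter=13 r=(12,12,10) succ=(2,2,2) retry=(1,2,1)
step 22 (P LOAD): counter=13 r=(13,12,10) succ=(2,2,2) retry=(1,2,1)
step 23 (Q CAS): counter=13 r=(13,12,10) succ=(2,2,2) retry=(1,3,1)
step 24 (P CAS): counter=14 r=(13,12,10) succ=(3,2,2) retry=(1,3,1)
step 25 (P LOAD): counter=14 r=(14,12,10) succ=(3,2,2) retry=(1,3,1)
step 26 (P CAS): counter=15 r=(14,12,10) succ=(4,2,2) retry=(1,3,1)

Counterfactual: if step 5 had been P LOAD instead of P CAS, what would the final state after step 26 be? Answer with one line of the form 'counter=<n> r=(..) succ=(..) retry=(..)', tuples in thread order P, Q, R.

(re-executing from step 5 with the substitution; state before step 5: counter=8 r=(7,7,8) succ=(0,1,0) retry=(0,0,0))
step 5 (P LOAD): counter=8 r=(8,7,8) succ=(0,1,0) retry=(0,0,0)
step 6 (Q LOAD): counter=8 r=(8,8,8) succ=(0,1,0) retry=(0,0,0)
step 7 (R CAS): counter=9 r=(8,8,8) succ=(0,1,1) retry=(0,0,0)
step 8 (R LOAD): counter=9 r=(8,8,9) succ=(0,1,1) retry=(0,0,0)
step 9 (R CAS): counter=10 r=(8,8,9) succ=(0,1,2) retry=(0,0,0)
step 10 (Q CAS): counter=10 r=(8,8,9) succ=(0,1,2) retry=(0,1,0)
step 11 (P LOAD): counter=10 r=(10,8,9) succ=(0,1,2) retry=(0,1,0)
step 12 (R LOAD): counter=10 r=(10,8,10) succ=(0,1,2) retry=(0,1,0)
step 13 (Q LOAD): counter=10 r=(10,10,10) succ=(0,1,2) retry=(0,1,0)
step 14 (P CAS): counter=11 r=(10,10,10) succ=(1,1,2) retry=(0,1,0)
step 15 (R CAS): counter=11 r=(10,10,10) succ=(1,1,2) retry=(0,1,1)
step 16 (Q CAS): counter=11 r=(10,10,10) succ=(1,1,2) retry=(0,2,1)
step 17 (Q LOAD): counter=11 r=(10,11,10) succ=(1,1,2) retry=(0,2,1)
step 18 (Q CAS): counter=12 r=(10,11,10) succ=(1,2,2) retry=(0,2,1)
step 19 (Q LOAD): counter=12 r=(10,12,10) succ=(1,2,2) retry=(0,2,1)
step 20 (P LOAD): counter=12 r=(12,12,10) succ=(1,2,2) retry=(0,2,1)
step 21 (P CAS): counter=13 r=(12,12,10) succ=(2,2,2) retry=(0,2,1)
step 22 (P LOAD): counter=13 r=(13,12,10) succ=(2,2,2) retry=(0,2,1)
step 23 (Q CAS): counter=13 r=(13,12,10) succ=(2,2,2) retry=(0,3,1)
step 24 (P CAS): counter=14 r=(13,12,10) succ=(3,2,2) retry=(0,3,1)
step 25 (P LOAD): counter=14 r=(14,12,10) succ=(3,2,2) retry=(0,3,1)
step 26 (P CAS): counter=15 r=(14,12,10) succ=(4,2,2) retry=(0,3,1)

counter=15 r=(14,12,10) succ=(4,2,2) retry=(0,3,1)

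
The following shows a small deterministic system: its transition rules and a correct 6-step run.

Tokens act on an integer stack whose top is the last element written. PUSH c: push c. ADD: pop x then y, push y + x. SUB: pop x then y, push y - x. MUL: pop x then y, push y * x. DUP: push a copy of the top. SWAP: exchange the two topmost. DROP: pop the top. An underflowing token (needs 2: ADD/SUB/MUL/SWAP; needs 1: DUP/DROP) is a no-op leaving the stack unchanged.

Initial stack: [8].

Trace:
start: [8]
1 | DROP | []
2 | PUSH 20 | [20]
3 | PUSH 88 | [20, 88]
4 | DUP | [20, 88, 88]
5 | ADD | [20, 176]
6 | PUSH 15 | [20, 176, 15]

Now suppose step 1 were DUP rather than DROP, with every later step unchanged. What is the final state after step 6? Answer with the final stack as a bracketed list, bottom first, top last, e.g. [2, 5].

[8, 8, 20, 176, 15]

(re-executing from step 1 with the substitution; state before step 1: [8])
1 | DUP | [8, 8]
2 | PUSH 20 | [8, 8, 20]
3 | PUSH 88 | [8, 8, 20, 88]
4 | DUP | [8, 8, 20, 88, 88]
5 | ADD | [8, 8, 20, 176]
6 | PUSH 15 | [8, 8, 20, 176, 15]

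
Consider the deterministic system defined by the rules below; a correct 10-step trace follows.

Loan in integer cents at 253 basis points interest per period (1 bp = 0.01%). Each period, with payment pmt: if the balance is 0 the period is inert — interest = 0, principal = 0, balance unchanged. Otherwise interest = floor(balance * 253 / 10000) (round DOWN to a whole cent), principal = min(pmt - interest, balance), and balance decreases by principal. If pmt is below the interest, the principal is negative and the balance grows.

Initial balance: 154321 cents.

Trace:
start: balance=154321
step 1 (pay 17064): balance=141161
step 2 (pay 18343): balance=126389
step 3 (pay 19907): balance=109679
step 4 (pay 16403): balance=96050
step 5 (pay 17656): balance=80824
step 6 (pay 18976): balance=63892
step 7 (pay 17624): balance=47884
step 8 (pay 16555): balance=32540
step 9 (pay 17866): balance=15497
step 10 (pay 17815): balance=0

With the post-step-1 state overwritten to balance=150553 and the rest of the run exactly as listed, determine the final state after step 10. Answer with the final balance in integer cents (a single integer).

9834

state after step 1 := balance=150553
step 2 (pay 18343): balance=136018
step 3 (pay 19907): balance=119552
step 4 (pay 16403): balance=106173
step 5 (pay 17656): balance=91203
step 6 (pay 18976): balance=74534
step 7 (pay 17624): balance=58795
step 8 (pay 16555): balance=43727
step 9 (pay 17866): balance=26967
step 10 (pay 17815): balance=9834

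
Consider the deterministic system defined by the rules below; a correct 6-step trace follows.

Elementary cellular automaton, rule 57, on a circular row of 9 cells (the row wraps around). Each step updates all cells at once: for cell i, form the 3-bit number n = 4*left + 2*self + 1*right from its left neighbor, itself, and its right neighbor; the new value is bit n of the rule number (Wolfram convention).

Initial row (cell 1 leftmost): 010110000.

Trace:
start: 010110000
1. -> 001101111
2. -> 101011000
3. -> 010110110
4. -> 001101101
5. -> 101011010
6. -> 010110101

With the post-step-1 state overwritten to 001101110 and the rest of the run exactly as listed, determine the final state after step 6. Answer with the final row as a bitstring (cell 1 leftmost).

state after step 1 := 001101110
2. -> 101011001
3. -> 010110101
4. -> 101101010
5. -> 011010101
6. -> 110101010

110101010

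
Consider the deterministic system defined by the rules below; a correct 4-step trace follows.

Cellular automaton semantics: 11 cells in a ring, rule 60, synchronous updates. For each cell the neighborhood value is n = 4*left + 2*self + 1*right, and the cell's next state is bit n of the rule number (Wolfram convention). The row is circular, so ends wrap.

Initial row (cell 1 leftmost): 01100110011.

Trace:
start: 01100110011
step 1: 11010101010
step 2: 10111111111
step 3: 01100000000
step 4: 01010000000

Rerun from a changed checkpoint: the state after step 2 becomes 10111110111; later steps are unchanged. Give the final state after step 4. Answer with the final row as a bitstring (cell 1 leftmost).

01010001010

state after step 2 := 10111110111
step 3: 01100001100
step 4: 01010001010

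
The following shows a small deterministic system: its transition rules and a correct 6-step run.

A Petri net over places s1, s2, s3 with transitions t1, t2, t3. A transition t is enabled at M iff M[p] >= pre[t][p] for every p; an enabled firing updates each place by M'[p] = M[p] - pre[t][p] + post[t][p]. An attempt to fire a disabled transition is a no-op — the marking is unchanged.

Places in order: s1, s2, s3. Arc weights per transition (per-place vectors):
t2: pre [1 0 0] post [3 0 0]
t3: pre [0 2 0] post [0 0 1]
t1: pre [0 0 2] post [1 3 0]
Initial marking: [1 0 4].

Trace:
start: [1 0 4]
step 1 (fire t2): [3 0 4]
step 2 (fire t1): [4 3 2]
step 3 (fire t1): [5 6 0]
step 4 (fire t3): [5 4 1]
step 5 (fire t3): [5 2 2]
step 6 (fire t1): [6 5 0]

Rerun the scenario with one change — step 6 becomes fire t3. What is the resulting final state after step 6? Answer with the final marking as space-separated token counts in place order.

5 0 3

(re-executing from step 6 with the substitution; state before step 6: [5 2 2])
step 6 (fire t3): [5 0 3]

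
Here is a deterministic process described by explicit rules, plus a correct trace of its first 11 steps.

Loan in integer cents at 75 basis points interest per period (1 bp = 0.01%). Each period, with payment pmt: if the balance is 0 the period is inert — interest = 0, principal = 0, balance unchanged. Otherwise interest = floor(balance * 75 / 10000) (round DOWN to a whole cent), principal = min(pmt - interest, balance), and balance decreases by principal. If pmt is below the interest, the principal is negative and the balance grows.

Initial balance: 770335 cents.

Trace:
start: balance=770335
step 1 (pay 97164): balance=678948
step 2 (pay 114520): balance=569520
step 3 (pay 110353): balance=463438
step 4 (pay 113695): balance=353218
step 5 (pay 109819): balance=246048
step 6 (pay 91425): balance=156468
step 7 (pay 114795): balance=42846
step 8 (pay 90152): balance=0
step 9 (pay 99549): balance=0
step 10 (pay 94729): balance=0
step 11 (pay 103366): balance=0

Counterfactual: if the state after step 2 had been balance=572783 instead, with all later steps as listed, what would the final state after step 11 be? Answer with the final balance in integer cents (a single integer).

state after step 2 := balance=572783
step 3 (pay 110353): balance=466725
step 4 (pay 113695): balance=356530
step 5 (pay 109819): balance=249384
step 6 (pay 91425): balance=159829
step 7 (pay 114795): balance=46232
step 8 (pay 90152): balance=0
step 9 (pay 99549): balance=0
step 10 (pay 94729): balance=0
step 11 (pay 103366): balance=0

0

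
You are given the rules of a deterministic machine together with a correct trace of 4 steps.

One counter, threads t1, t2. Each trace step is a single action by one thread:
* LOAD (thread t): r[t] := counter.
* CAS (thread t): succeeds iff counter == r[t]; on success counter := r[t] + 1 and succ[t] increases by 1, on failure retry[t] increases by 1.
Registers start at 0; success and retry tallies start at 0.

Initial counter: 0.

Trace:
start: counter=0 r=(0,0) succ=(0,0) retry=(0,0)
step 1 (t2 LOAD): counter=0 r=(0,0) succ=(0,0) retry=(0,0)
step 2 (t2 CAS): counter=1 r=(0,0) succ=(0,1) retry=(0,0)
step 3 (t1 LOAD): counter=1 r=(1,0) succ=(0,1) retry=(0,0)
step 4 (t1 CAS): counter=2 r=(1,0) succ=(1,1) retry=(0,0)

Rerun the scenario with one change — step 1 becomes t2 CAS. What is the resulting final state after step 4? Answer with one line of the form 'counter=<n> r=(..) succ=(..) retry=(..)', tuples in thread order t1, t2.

counter=2 r=(1,0) succ=(1,1) retry=(0,1)

(re-executing from step 1 with the substitution; state before step 1: counter=0 r=(0,0) succ=(0,0) retry=(0,0))
step 1 (t2 CAS): counter=1 r=(0,0) succ=(0,1) retry=(0,0)
step 2 (t2 CAS): counter=1 r=(0,0) succ=(0,1) retry=(0,1)
step 3 (t1 LOAD): counter=1 r=(1,0) succ=(0,1) retry=(0,1)
step 4 (t1 CAS): counter=2 r=(1,0) succ=(1,1) retry=(0,1)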